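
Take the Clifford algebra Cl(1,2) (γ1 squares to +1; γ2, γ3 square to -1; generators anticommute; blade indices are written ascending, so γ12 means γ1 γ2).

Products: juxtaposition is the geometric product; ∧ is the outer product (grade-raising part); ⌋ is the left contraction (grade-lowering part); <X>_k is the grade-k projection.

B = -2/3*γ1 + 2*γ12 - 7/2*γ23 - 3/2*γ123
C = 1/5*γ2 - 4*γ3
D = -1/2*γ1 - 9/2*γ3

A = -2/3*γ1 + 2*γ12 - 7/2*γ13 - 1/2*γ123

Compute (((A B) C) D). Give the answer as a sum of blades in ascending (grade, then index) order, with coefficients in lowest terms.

step 1: 133/36 - 7/4*γ1 - 21/4*γ2 - 19/3*γ3 + 49/4*γ12 + 7*γ13 - 17/3*γ23 + 7/3*γ123
step 2: -1457/60 + 511/20*γ1 - 3947/180*γ2 - 716/45*γ3 + 539/60*γ12 + 112/15*γ13 + 334/15*γ23 - 252/5*γ123
step 3: -675/8 + 5489/120*γ1 + 12563/120*γ2 + 13561/120*γ3 - 17119/72*γ12 - 8851/72*γ13 + 991/8*γ23 - 6187/120*γ123
Answer: -675/8 + 5489/120*γ1 + 12563/120*γ2 + 13561/120*γ3 - 17119/72*γ12 - 8851/72*γ13 + 991/8*γ23 - 6187/120*γ123


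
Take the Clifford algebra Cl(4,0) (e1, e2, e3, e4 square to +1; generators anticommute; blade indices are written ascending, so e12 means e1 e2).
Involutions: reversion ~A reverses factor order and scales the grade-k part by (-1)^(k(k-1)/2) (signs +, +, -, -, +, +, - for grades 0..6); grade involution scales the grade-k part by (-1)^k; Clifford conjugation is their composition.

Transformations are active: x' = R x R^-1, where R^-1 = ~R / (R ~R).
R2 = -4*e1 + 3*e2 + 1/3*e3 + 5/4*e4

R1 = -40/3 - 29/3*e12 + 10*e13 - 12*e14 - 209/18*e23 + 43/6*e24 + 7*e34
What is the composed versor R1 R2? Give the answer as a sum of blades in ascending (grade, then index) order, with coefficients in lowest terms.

Distribute over the terms of R2 (each basis-blade product reordered to ascending indices, repeated generators contracted through their squares):
R1 (-4*e1) = 160/3*e1 - 116/3*e2 + 40*e3 - 48*e4 + 418/9*e123 - 86/3*e124 - 28*e134
R1 (3*e2) = -29*e1 - 40*e2 + 209/6*e3 - 43/2*e4 - 30*e123 + 36*e124 + 21*e234
R1 (1/3*e3) = 10/3*e1 - 209/54*e2 - 40/9*e3 - 7/3*e4 - 29/9*e123 + 4*e134 - 43/18*e234
R1 (5/4*e4) = -15*e1 + 215/24*e2 + 35/4*e3 - 50/3*e4 - 145/12*e124 + 25/2*e134 - 1045/72*e234
Summing the partial products and collecting blades:
Answer: 38/3*e1 - 15893/216*e2 + 2849/36*e3 - 177/2*e4 + 119/9*e123 - 19/4*e124 - 23/2*e134 + 295/72*e234


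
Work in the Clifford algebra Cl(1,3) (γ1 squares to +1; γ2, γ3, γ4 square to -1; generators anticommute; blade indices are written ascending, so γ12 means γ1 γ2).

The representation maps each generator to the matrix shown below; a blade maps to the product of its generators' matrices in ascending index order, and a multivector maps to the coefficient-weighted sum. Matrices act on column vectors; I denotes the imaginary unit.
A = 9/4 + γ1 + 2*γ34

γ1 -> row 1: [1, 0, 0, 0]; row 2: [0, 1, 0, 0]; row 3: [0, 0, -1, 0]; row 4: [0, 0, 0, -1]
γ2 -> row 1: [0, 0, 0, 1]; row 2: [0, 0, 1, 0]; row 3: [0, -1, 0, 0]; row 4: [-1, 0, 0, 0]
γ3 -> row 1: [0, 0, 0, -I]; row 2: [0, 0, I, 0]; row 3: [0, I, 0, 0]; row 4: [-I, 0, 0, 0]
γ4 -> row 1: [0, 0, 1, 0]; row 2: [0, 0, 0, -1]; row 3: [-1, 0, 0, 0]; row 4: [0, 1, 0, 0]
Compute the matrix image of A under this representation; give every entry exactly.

Bivector images (products of the table entries): rho(γ34) = rho(γ3)rho(γ4) = row 1: [0, -I, 0, 0]; row 2: [-I, 0, 0, 0]; row 3: [0, 0, 0, -I]; row 4: [0, 0, -I, 0].
M = (9/4)*1 + (1)*rho(γ1) + (2)*rho(γ34), summed entrywise (1 is the identity matrix):
Answer: row 1: [13/4, -2*I, 0, 0]; row 2: [-2*I, 13/4, 0, 0]; row 3: [0, 0, 5/4, -2*I]; row 4: [0, 0, -2*I, 5/4]


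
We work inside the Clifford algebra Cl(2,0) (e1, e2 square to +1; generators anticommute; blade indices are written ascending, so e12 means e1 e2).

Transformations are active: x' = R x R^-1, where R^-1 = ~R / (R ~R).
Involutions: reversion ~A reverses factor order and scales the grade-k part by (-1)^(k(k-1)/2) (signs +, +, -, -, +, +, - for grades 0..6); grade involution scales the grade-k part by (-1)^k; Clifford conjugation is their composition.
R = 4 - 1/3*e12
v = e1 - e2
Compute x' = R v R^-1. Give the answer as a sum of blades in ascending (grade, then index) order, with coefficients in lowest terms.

~R = 4 + 1/3*e12, and R ~R = 145/9, so R^-1 = ~R / (145/9).
R v = 13/3*e1 - 11/3*e2
Answer: 167/145*e1 - 119/145*e2


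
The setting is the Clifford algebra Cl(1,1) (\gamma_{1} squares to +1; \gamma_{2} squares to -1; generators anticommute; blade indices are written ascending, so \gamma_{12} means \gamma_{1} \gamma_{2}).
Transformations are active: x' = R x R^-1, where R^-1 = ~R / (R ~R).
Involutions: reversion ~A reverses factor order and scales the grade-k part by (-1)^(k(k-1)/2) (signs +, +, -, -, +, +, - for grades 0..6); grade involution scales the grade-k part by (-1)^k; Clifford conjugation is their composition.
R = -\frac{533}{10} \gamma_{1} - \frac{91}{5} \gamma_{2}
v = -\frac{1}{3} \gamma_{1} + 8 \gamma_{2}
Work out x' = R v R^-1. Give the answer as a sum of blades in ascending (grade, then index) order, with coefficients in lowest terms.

~R = -\frac{533}{10} \gamma_{1} - \frac{91}{5} \gamma_{2}, and R ~R = \frac{50193}{20}, so R^-1 = ~R / (\frac{50193}{20}).
R v = \frac{4901}{30} - \frac{6487}{15} \gamma_{12}
Answer: -\frac{29429}{4455} \gamma_{1} - \frac{46196}{4455} \gamma_{2}


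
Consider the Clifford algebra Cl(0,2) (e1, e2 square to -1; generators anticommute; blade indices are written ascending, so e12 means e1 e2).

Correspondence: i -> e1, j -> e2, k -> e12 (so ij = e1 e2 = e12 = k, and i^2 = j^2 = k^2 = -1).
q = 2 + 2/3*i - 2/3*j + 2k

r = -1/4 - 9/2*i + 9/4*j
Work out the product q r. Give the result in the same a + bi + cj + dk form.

In blades: q = 2 + 2/3*e1 - 2/3*e2 + 2*e12, r = -1/4 - 9/2*e1 + 9/4*e2.
Distribute q over r term by term (generator squares from the signature, products reordered to ascending indices): (2)*r = -1/2 - 9*e1 + 9/2*e2; (2/3*e1)*r = 3 - 1/6*e1 + 3/2*e12; (-2/3*e2)*r = 3/2 + 1/6*e2 - 3*e12; (2*e12)*r = -9/2*e1 - 9*e2 - 1/2*e12.
Sum: 4 - 41/3*e1 - 13/3*e2 - 2*e12; translating back through the correspondence:
Answer: 4 - 41/3*i - 13/3*j - 2k


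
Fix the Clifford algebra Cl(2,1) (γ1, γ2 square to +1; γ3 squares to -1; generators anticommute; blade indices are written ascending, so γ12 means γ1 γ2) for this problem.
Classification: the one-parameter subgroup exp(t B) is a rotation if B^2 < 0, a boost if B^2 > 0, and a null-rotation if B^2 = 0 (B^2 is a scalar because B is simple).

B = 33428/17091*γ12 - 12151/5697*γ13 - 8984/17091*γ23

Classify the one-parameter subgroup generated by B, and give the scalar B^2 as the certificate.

B^2 term by term: the squares give (33428/17091)^2*(γ12)^2 + (-12151/5697)^2*(γ13)^2 + (-8984/17091)^2*(γ23)^2 = 1117431184/292102281*(-1) + 147646801/32455809*(+1) + 80712256/292102281*(+1) = 1 (each basis 2-blade squares to minus the product of its generators' squares); cross terms between blades sharing an index anticommute and cancel. So B^2 = 1.
Answer: boost, certificate B^2 = 1. Certificate logic: 1 is a conjugation-invariant scalar, so its sign fixes rotation versus boost versus null-rotation outright.


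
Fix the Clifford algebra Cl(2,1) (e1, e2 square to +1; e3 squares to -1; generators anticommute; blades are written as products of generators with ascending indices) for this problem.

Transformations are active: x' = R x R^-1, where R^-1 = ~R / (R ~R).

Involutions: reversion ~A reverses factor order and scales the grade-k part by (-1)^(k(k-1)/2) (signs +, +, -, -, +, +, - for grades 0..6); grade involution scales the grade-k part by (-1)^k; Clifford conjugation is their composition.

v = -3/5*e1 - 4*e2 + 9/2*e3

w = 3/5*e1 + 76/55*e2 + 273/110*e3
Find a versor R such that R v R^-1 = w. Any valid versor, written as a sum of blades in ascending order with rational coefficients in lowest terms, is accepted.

Here q(v) = q(w) = -389/100; the classical choice R = v + w = -144/55*e2 + 384/55*e3 then realises v -> w under the sandwich.
Answer: -144/55*e2 + 384/55*e3


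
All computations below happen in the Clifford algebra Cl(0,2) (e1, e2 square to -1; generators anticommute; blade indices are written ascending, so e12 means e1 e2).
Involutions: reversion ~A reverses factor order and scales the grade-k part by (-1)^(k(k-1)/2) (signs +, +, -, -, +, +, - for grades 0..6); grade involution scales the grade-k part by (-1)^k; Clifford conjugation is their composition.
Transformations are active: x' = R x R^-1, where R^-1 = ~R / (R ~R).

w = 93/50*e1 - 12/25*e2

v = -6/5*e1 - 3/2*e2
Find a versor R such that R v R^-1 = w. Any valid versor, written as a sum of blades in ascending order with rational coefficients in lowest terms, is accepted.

Key observation: q(v) = q(w) = -369/100 (sandwiches preserve the norm), so R = v + w = 33/50*e1 - 99/50*e2 works whenever it is invertible — the component of v along it is kept and (v - w)/2 reverses, sending v to w.
Answer: 33/50*e1 - 99/50*e2


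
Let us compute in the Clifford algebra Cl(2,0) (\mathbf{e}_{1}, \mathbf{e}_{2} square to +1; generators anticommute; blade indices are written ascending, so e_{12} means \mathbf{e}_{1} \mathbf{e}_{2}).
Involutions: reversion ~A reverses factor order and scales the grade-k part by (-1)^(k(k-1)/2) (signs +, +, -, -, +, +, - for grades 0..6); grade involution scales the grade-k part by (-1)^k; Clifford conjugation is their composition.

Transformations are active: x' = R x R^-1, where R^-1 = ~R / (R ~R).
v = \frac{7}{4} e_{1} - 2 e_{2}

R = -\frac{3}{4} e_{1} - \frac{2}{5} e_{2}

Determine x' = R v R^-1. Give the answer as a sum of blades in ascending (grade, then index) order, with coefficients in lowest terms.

~R = -\frac{3}{4} e_{1} - \frac{2}{5} e_{2}, and R ~R = \frac{289}{400}, so R^-1 = ~R / (\frac{289}{400}).
R v = -\frac{41}{80} + \frac{11}{5} e_{12}
Answer: -\frac{793}{1156} e_{1} + \frac{742}{289} e_{2}


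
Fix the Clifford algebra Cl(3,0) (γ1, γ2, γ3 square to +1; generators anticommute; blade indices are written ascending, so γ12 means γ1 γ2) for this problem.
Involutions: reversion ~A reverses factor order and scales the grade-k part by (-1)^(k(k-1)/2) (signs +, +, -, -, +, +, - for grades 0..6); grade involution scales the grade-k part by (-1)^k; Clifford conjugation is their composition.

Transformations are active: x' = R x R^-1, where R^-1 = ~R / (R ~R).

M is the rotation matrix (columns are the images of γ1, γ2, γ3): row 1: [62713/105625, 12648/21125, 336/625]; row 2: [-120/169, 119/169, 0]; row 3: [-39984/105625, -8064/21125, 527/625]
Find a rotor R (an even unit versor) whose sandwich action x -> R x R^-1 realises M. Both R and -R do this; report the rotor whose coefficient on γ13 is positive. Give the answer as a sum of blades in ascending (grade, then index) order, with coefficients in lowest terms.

Method: write R = a + b12*γ12 + b13*γ13 + b23*γ23 with a^2 + b12^2 + b13^2 + b23^2 = 1 (so R^-1 = ~R). Expanding the columns R e_j ~R gives tr M = 4a^2 - 1 and, from the antisymmetric part, M21 - M12 = -4a*b12, M13 - M31 = 4a*b13, M32 - M23 = -4a*b23.
Here tr M = 226151/105625, so a^2 = (1 + tr M)/4 = 82944/105625 and a = ±288/325. Taking a = 288/325: M21 - M12 = -27648/21125, M13 - M31 = 96768/105625, M32 - M23 = -8064/21125, giving b12 = 24/65, b13 = 84/325, b23 = 7/65, i.e. R = 288/325 + 24/65*γ12 + 84/325*γ13 + 7/65*γ23.
Its γ13 coefficient is already positive.
Answer: 288/325 + 24/65*γ12 + 84/325*γ13 + 7/65*γ23. Uniqueness: Spin(3) -> SO(3) maps R and -R to the same rotation of trace 226151/105625; fixing the sign of the γ13 coefficient removes the ambiguity.


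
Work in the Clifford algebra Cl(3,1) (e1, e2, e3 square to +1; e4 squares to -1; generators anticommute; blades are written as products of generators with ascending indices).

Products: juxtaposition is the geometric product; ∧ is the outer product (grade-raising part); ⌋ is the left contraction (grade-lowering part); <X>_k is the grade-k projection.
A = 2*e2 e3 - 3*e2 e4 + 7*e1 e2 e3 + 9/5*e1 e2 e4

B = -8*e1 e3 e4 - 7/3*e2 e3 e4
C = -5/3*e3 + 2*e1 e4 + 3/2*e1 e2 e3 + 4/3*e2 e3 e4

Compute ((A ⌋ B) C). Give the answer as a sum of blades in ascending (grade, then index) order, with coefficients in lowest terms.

step 1: -7*e3 + 14/3*e4
step 2: 35/3 + 28/3*e1 - 21/2*e1 e2 - 56/9*e2 e3 + 28/3*e2 e4 + 70/9*e3 e4 + 14*e1 e3 e4 - 7*e1 e2 e3 e4
Answer: 35/3 + 28/3*e1 - 21/2*e1 e2 - 56/9*e2 e3 + 28/3*e2 e4 + 70/9*e3 e4 + 14*e1 e3 e4 - 7*e1 e2 e3 e4


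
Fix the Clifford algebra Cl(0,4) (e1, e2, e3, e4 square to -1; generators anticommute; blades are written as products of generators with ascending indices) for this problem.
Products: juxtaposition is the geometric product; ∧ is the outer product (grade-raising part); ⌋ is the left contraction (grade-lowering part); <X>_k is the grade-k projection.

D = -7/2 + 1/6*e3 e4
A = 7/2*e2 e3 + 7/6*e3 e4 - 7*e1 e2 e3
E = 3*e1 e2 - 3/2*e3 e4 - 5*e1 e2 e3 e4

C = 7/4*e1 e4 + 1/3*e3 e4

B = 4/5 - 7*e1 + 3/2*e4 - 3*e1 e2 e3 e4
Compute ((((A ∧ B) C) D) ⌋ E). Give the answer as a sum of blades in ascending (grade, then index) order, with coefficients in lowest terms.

step 1: 14/5*e2 e3 + 14/15*e3 e4 - 301/10*e1 e2 e3 - 49/6*e1 e3 e4 + 21/4*e2 e3 e4 - 21/2*e1 e2 e3 e4
step 2: -14/45 + 49/18*e1 - 7/4*e2 - 343/24*e3 + 7/2*e1 e2 - 49/30*e1 e3 + 147/8*e2 e3 - 14/15*e2 e4 + 147/16*e1 e2 e3 + 301/30*e1 e2 e4 + 2107/40*e2 e3 e4 + 49/10*e1 e2 e3 e4
step 3: 49/45 - 343/36*e1 - 637/240*e2 + 2401/48*e3 + 343/144*e4 - 196/15*e1 e2 + 343/60*e1 e3 + 49/180*e1 e4 - 46417/720*e2 e3 + 49/240*e2 e4 - 7/135*e3 e4 - 43897/1440*e1 e2 e3 - 17591/480*e1 e2 e4 + 49/108*e1 e3 e4 - 44317/240*e2 e3 e4 - 497/30*e1 e2 e3 e4
step 4: 5488/45 - 27937/30*e1 + 1421/54*e2 - 2989/16*e3 + 32753/144*e4 + 406/135*e1 e2 - 49/48*e1 e3 - 46417/144*e1 e4 + 49/36*e2 e3 - 343/12*e2 e4 - 2009/30*e3 e4 - 1715/144*e1 e2 e3 + 12005/48*e1 e2 e4 + 637/48*e1 e3 e4 - 1715/36*e2 e3 e4 - 49/9*e1 e2 e3 e4
Answer: 5488/45 - 27937/30*e1 + 1421/54*e2 - 2989/16*e3 + 32753/144*e4 + 406/135*e1 e2 - 49/48*e1 e3 - 46417/144*e1 e4 + 49/36*e2 e3 - 343/12*e2 e4 - 2009/30*e3 e4 - 1715/144*e1 e2 e3 + 12005/48*e1 e2 e4 + 637/48*e1 e3 e4 - 1715/36*e2 e3 e4 - 49/9*e1 e2 e3 e4


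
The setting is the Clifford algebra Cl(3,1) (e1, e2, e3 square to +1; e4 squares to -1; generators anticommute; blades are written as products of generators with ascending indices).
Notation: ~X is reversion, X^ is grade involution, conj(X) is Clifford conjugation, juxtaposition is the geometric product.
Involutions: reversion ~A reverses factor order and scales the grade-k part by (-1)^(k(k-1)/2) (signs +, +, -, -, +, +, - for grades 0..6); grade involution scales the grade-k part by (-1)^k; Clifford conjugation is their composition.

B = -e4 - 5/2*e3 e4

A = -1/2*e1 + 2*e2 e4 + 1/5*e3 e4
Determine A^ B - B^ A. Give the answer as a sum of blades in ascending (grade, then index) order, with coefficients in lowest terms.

first term: -1/2 + 2*e2 + 1/5*e3 - 1/2*e1 e4 - 5*e2 e3 - 5/4*e1 e3 e4
second term: -1/2 + 2*e2 + 1/5*e3 + 1/2*e1 e4 + 5*e2 e3 + 5/4*e1 e3 e4
Answer: -e1 e4 - 10*e2 e3 - 5/2*e1 e3 e4


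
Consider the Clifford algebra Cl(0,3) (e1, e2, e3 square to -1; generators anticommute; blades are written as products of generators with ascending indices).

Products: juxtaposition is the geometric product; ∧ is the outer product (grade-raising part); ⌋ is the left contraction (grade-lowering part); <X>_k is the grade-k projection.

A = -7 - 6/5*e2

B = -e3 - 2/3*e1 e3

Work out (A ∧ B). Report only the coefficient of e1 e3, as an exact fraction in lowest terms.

step 1: 7*e3 + 14/3*e1 e3 + 6/5*e2 e3 - 4/5*e1 e2 e3
Answer: 14/3


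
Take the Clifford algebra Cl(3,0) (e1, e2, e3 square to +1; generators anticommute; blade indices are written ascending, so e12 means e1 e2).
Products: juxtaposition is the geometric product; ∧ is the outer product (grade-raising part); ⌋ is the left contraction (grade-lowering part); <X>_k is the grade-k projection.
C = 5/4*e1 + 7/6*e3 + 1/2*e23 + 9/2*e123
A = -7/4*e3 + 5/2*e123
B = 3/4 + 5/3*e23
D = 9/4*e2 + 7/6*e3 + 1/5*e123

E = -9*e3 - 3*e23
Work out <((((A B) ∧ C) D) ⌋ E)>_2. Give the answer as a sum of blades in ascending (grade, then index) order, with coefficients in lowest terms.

step 1: -25/6*e1 + 35/12*e2 - 21/16*e3 + 15/8*e123
step 2: -175/48*e12 - 1855/576*e13 + 245/72*e23 - 25/12*e123
step 3: 5/12 - 43687/3456*e1 + 5747/1728*e2 - 665/96*e3 - 175/72*e12 + 75/16*e13 + 6895/2304*e123
step 4: 1995/32 - 665/32*e2 - 7907/576*e3 - 5/4*e23
step 5: -5/4*e23
Answer: -5/4*e23


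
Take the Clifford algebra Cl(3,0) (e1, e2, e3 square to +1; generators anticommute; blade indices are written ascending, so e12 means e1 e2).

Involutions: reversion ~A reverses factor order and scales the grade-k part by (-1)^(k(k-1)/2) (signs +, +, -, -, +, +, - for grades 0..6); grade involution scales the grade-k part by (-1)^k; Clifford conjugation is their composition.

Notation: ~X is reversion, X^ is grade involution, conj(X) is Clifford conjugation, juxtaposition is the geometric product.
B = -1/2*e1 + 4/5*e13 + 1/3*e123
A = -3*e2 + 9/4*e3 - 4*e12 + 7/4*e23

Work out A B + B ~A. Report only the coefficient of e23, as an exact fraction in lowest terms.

first term: -143/60*e1 - 2*e2 + 4/3*e3 + 13/20*e12 + 17/8*e13 + 16/5*e23 + 61/40*e123
second term: 143/60*e1 - 2*e2 - 4/3*e3 + 73/20*e12 - 1/8*e13 + 16/5*e23 + 131/40*e123
Answer: 32/5


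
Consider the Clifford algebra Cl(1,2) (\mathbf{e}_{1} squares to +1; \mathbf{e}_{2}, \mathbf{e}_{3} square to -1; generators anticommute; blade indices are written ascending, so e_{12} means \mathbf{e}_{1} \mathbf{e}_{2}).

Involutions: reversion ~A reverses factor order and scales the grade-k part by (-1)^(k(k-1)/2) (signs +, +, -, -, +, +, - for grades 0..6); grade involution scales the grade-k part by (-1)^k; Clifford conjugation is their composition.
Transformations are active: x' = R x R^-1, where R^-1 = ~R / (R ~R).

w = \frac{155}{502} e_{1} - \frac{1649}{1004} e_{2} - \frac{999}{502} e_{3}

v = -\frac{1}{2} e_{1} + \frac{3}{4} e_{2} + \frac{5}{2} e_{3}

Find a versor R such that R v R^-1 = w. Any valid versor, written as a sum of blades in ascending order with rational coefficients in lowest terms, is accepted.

The midline construction: v and w both square to -\frac{105}{16}, so reflecting in their sum -\frac{48}{251} e_{1} - \frac{224}{251} e_{2} + \frac{128}{251} e_{3} exchanges them.
Answer: -\frac{48}{251} e_{1} - \frac{224}{251} e_{2} + \frac{128}{251} e_{3}


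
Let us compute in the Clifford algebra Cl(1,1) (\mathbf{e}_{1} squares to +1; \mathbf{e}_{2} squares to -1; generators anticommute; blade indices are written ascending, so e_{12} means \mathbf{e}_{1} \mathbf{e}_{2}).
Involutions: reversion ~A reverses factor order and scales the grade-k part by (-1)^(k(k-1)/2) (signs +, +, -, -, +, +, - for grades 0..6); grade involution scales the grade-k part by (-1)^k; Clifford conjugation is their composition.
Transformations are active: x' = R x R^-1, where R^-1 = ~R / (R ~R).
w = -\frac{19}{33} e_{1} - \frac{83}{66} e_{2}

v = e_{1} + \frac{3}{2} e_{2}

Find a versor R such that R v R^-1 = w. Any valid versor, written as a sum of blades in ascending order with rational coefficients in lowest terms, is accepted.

R = v + w = \frac{14}{33} e_{1} + \frac{8}{33} e_{2} works: the equal norms (-\frac{5}{4}) guarantee its sandwich swaps v into w.
Answer: \frac{14}{33} e_{1} + \frac{8}{33} e_{2}


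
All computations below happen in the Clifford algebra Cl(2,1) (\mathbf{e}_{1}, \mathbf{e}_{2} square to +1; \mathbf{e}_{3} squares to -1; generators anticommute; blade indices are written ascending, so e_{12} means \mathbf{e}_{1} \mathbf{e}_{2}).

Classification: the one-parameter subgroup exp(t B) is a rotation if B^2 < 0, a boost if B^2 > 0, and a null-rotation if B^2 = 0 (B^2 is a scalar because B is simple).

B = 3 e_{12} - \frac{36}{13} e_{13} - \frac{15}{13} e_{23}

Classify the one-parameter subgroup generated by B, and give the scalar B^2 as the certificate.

B^2 term by term: the squares give (3)^2*(e_{12})^2 + (-\frac{36}{13})^2*(e_{13})^2 + (-\frac{15}{13})^2*(e_{23})^2 = 9*(-1) + \frac{1296}{169}*(+1) + \frac{225}{169}*(+1) = 0 (each basis 2-blade squares to minus the product of its generators' squares); cross terms between blades sharing an index anticommute and cancel. So B^2 = 0.
Answer: null-rotation, certificate B^2 = 0. One invariant decides it: the square 0 survives every conjugation, and its sign is exactly the classification.


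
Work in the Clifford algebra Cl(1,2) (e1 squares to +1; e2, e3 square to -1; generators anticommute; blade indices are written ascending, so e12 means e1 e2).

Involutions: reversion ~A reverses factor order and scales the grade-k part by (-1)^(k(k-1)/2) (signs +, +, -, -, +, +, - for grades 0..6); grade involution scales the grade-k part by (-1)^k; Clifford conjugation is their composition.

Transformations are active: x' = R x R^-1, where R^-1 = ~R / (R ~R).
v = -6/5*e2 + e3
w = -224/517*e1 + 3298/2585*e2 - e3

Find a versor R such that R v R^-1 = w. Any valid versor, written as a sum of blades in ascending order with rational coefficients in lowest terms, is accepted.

Reasoning: v^2 = w^2 = -61/25 since conjugation preserves the quadratic form; R = v + w = -224/517*e1 + 196/2585*e2 is then valid when invertible, keeping its own part and reversing (v - w)/2.
Answer: -224/517*e1 + 196/2585*e2


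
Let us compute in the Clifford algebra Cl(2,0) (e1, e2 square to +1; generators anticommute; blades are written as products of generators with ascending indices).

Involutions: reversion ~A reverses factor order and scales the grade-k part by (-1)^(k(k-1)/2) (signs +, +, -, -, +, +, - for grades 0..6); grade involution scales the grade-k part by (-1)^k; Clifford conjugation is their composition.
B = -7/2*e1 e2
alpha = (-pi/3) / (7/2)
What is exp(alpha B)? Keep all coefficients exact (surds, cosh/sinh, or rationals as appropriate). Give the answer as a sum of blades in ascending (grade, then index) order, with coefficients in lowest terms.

B^2 = (-7/2)^2*(e1 e2)^2 = 49/4*(-1) = -49/4 (a basis 2-blade squares to minus the product of its generators' squares).
B^2 = -49/4 — circular case — the even/odd split gives cos and sin: l = 7/2, alpha*l = -pi/3, so exp(alpha B) = cos(-pi/3) + (sin(-pi/3)/(7/2))*B = 1/2 + (-sqrt(3)/7)*B.
Answer: 1/2 + sqrt(3)/2*e1 e2


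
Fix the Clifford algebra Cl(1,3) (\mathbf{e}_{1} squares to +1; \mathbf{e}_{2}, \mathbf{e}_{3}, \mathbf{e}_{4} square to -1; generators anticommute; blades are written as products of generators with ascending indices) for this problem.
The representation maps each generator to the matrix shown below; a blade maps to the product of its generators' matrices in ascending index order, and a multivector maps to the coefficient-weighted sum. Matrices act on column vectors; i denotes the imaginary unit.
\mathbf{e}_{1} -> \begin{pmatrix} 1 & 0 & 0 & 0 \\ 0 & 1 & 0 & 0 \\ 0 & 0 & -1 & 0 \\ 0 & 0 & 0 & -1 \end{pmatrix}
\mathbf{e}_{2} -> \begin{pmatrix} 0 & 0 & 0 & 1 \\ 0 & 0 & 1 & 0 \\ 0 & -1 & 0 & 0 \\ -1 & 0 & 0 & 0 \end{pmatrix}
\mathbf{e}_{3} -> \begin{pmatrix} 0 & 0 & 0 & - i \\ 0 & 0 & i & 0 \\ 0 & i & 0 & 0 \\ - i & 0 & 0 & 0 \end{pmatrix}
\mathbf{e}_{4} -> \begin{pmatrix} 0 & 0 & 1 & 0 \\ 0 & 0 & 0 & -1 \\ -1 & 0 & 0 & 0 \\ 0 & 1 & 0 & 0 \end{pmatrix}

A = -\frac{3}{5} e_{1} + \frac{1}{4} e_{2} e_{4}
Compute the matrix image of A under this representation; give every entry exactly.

Bivector images (products of the table entries): rho(e_{2} e_{4}) = rho(\mathbf{e}_{2})rho(\mathbf{e}_{4}) = \begin{pmatrix} 0 & 1 & 0 & 0 \\ -1 & 0 & 0 & 0 \\ 0 & 0 & 0 & 1 \\ 0 & 0 & -1 & 0 \end{pmatrix}.
M = (-\frac{3}{5})*rho(e_{1}) + (\frac{1}{4})*rho(e_{2} e_{4}), summed entrywise:
Answer: \begin{pmatrix} - \frac{3}{5} & \frac{1}{4} & 0 & 0 \\ - \frac{1}{4} & - \frac{3}{5} & 0 & 0 \\ 0 & 0 & \frac{3}{5} & \frac{1}{4} \\ 0 & 0 & - \frac{1}{4} & \frac{3}{5} \end{pmatrix}


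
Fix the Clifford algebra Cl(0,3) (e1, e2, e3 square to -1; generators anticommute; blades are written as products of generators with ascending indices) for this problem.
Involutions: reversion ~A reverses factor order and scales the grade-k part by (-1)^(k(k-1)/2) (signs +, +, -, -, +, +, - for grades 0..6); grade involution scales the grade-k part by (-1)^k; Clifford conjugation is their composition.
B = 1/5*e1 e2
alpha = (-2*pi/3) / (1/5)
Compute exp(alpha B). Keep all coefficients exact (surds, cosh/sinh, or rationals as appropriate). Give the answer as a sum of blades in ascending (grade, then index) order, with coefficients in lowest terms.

B^2 = (1/5)^2*(e1 e2)^2 = 1/25*(-1) = -1/25 (a basis 2-blade squares to minus the product of its generators' squares).
B^2 = -1/25 — a negative square means the series sums to a rotation: l = 1/5, alpha*l = -2*pi/3, so exp(alpha B) = cos(-2*pi/3) + (sin(-2*pi/3)/(1/5))*B = -1/2 + (-5*sqrt(3)/2)*B.
Answer: -1/2 - sqrt(3)/2*e1 e2


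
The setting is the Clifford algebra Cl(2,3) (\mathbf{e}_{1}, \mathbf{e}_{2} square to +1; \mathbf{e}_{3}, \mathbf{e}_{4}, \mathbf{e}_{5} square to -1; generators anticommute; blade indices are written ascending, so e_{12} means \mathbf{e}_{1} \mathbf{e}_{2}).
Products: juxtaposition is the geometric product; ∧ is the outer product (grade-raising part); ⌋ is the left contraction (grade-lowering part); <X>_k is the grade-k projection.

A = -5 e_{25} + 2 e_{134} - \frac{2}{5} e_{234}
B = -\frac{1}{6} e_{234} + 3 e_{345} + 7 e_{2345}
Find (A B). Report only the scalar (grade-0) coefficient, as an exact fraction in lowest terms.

step 1: -\frac{1}{15} + \frac{14}{5} e_{5} + \frac{1}{3} e_{12} - 6 e_{15} + \frac{6}{5} e_{25} - 35 e_{34} - 14 e_{125} + 15 e_{234} - \frac{5}{6} e_{345}
Answer: -\frac{1}{15}


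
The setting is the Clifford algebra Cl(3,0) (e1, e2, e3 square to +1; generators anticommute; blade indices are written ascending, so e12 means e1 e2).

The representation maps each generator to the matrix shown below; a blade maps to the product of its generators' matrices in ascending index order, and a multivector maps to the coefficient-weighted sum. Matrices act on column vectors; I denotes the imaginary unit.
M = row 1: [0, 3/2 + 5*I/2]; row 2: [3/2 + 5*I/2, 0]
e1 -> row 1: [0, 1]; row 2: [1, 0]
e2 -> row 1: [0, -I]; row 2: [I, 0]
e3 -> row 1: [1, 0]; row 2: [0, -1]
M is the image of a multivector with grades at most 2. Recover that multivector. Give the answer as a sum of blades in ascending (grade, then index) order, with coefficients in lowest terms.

Method: 1, rho(e1), rho(e2), rho(e3) form a trace-orthogonal basis of the 2x2 complex matrices (tr(X Y) = 2 if X = Y, else 0), so M = m0*1 + m1*rho(e1) + m2*rho(e2) + m3*rho(e3) with m0 = tr(M)/2 = 0, m1 = tr(M rho(e1))/2 = 3/2 + 5*I/2, m2 = tr(M rho(e2))/2 = 0, m3 = tr(M rho(e3))/2 = 0.
Multiplying table entries, the bivector images are rho(e12) = I*rho(e3), rho(e13) = -I*rho(e2), rho(e23) = I*rho(e1); with real blade coefficients the real parts of m0..m3 are the coefficients of 1, e1, e2, e3 and the imaginary parts give the bivectors (e23: Im m1, e13: -Im m2, e12: Im m3).
Answer: 3/2*e1 + 5/2*e23


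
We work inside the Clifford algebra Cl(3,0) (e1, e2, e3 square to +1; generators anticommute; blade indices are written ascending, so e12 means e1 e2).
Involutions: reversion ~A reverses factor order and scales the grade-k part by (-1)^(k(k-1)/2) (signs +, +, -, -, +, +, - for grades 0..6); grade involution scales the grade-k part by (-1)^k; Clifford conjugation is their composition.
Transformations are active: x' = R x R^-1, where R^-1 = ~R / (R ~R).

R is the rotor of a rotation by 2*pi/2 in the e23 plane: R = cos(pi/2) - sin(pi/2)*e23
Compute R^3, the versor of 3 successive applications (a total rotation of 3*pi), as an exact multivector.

Because a rotor carries half the rotation angle, composing 3 copies of this e23-plane rotor multiplies the phase: 3*(pi/2) = 3*pi/2, hence R^3 = cos(3*pi/2) - sin(3*pi/2)*e23.
cos(3*pi/2) = 0 and sin(3*pi/2) = -1, so R^3 = e23. The net rotation is 1*pi (after discarding 1 full turn, each of which contributes a factor -1 to the rotor); the rotor keeps the half-angle phase exactly.
Answer: e23


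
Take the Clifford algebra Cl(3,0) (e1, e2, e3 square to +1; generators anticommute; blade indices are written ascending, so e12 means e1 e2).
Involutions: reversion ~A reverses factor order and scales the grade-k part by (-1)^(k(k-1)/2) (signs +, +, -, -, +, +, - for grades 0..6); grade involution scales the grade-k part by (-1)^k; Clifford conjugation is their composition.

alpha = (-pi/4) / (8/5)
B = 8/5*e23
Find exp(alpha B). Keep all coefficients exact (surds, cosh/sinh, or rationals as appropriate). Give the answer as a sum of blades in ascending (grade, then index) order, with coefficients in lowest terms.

B^2 = (8/5)^2*(e23)^2 = 64/25*(-1) = -64/25 (a basis 2-blade squares to minus the product of its generators' squares).
B^2 = -64/25 — B^2 < 0, so the exponential closes trigonometrically: l = 8/5, alpha*l = -pi/4, so exp(alpha B) = cos(-pi/4) + (sin(-pi/4)/(8/5))*B = sqrt(2)/2 + (-5*sqrt(2)/16)*B.
Answer: sqrt(2)/2 - sqrt(2)/2*e23


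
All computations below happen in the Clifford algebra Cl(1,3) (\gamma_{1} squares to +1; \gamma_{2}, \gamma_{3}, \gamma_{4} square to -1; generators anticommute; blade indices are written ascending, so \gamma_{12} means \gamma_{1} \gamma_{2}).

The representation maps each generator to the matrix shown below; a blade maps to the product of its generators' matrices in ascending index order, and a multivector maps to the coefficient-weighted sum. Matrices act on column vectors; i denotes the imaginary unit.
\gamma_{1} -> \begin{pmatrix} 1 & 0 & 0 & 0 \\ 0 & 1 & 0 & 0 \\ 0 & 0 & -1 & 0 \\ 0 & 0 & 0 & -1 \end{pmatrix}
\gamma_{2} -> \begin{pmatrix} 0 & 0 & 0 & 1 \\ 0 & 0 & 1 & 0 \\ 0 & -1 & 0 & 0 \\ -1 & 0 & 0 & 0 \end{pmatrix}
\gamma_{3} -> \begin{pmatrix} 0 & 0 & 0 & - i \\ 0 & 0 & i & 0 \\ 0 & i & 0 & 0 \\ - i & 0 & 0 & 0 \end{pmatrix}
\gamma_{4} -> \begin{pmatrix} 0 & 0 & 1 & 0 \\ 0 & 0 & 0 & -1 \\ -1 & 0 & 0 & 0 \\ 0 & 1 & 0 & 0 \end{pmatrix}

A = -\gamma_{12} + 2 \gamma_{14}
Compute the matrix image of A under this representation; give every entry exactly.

Bivector images (products of the table entries): rho(\gamma_{12}) = rho(\gamma_{1})rho(\gamma_{2}) = \begin{pmatrix} 0 & 0 & 0 & 1 \\ 0 & 0 & 1 & 0 \\ 0 & 1 & 0 & 0 \\ 1 & 0 & 0 & 0 \end{pmatrix}; rho(\gamma_{14}) = rho(\gamma_{1})rho(\gamma_{4}) = \begin{pmatrix} 0 & 0 & 1 & 0 \\ 0 & 0 & 0 & -1 \\ 1 & 0 & 0 & 0 \\ 0 & -1 & 0 & 0 \end{pmatrix}.
M = (-1)*rho(\gamma_{12}) + (2)*rho(\gamma_{14}), summed entrywise:
Answer: \begin{pmatrix} 0 & 0 & 2 & -1 \\ 0 & 0 & -1 & -2 \\ 2 & -1 & 0 & 0 \\ -1 & -2 & 0 & 0 \end{pmatrix}


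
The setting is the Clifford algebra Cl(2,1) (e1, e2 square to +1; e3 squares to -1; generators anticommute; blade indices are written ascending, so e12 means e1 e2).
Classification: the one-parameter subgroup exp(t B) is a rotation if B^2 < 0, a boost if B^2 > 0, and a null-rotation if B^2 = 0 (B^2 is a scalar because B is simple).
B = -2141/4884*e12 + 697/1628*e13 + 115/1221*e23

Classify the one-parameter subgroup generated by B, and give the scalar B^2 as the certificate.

B^2 term by term: the squares give (-2141/4884)^2*(e12)^2 + (697/1628)^2*(e13)^2 + (115/1221)^2*(e23)^2 = 4583881/23853456*(-1) + 485809/2650384*(+1) + 13225/1490841*(+1) = 0 (each basis 2-blade squares to minus the product of its generators' squares); cross terms between blades sharing an index anticommute and cancel. So B^2 = 0.
Answer: null-rotation, certificate B^2 = 0. The invariant at work: B^2 = 0 is unchanged by conjugation, hence its sign classifies the subgroup whatever basis B is written in.


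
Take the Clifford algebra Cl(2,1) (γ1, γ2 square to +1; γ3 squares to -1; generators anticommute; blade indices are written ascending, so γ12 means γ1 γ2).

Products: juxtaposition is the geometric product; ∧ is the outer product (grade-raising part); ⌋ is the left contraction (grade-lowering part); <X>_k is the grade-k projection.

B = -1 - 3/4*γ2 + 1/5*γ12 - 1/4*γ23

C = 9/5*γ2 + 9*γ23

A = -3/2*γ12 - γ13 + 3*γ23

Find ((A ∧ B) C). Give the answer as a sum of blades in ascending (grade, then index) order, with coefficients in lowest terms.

step 1: 3/2*γ12 + γ13 - 3*γ23 - 3/4*γ123
step 2: -27 - 81/20*γ1 + 27/5*γ3 + 9*γ12 + 297/20*γ13 - 9/5*γ123
Answer: -27 - 81/20*γ1 + 27/5*γ3 + 9*γ12 + 297/20*γ13 - 9/5*γ123


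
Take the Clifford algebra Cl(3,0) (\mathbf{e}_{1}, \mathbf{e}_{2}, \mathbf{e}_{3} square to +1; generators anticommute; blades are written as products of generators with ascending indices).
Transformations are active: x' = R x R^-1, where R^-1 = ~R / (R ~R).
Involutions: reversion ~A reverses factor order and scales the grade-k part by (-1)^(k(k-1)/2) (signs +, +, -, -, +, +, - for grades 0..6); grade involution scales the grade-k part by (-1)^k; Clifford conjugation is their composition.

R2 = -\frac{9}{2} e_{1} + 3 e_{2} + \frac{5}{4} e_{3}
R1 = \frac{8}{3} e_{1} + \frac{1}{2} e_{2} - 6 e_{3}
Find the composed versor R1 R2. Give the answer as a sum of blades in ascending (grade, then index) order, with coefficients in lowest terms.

Distribute over the terms of R1 (each basis-blade product reordered to ascending indices, repeated generators contracted through their squares):
(\frac{8}{3} e_{1}) R2 = -12 + 8 e_{1} e_{2} + \frac{10}{3} e_{1} e_{3}
(\frac{1}{2} e_{2}) R2 = \frac{3}{2} + \frac{9}{4} e_{1} e_{2} + \frac{5}{8} e_{2} e_{3}
(-6 e_{3}) R2 = -\frac{15}{2} - 27 e_{1} e_{3} + 18 e_{2} e_{3}
Summing the partial products and collecting blades:
Answer: -18 + \frac{41}{4} e_{1} e_{2} - \frac{71}{3} e_{1} e_{3} + \frac{149}{8} e_{2} e_{3}


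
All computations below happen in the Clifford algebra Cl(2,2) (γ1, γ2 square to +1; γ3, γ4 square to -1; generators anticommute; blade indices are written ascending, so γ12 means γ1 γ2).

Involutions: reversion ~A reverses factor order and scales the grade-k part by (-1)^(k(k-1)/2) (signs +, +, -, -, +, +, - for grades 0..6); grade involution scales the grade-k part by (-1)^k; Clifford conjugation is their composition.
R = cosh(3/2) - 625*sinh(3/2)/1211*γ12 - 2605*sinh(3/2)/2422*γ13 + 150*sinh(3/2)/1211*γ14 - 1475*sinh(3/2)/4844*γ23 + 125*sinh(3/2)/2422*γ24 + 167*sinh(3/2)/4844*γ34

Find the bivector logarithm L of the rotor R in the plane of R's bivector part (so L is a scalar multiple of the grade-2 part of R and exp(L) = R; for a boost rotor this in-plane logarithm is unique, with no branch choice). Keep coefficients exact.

The scalar part of R is cosh(3/2), so cosh pins the rapidity up to sign — the sign comes from the bivector part; dividing that part by sinh of the rapidity yields the plane, and the in-plane L = rapidity * plane is unique because the two sign choices cancel.
Concretely: cosh(rapidity) = cosh(3/2) gives rapidity = ±3/2, and since rapidity/sinh(rapidity) is even the sign is immaterial: L = (rapidity/sinh(rapidity)) * <R>_2 = (3/(2*sinh(3/2))) * <R>_2.
Answer: -1875/2422*γ12 - 7815/4844*γ13 + 225/1211*γ14 - 4425/9688*γ23 + 375/4844*γ24 + 501/9688*γ34


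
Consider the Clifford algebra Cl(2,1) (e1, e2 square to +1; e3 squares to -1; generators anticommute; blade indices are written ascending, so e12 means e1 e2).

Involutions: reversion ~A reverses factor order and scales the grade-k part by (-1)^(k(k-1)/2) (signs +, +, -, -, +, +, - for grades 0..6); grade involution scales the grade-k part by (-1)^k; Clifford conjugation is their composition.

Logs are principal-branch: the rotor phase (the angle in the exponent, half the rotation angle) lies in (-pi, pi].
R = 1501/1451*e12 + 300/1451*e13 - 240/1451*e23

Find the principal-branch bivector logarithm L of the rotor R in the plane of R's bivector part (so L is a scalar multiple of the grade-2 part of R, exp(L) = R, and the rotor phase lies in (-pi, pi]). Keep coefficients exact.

The scalar part of R is 0, so the principal-branch rotor phase is pinned; divide the bivector part by its sine to get the unit plane — L is the phase times that plane.
Concretely: cos(phase) = 0 gives phase = ±pi/2, and since phase/sin(phase) is even the sign is immaterial: L = (phase/sin(phase)) * <R>_2 = (pi/2) * <R>_2.
Answer: 1501*pi/2902*e12 + 150*pi/1451*e13 - 120*pi/1451*e23


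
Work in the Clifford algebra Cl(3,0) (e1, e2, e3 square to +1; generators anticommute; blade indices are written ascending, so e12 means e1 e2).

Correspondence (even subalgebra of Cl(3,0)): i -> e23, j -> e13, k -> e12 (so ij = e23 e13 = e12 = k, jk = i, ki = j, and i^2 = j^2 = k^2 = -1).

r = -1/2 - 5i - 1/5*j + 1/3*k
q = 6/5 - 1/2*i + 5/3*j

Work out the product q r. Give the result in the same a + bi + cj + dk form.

In blades: q = 6/5 + 5/3*e13 - 1/2*e23, r = -1/2 + 1/3*e12 - 1/5*e13 - 5*e23.
Distribute q over r term by term (generator squares from the signature, products reordered to ascending indices): (6/5)*r = -3/5 + 2/5*e12 - 6/25*e13 - 6*e23; (5/3*e13)*r = 1/3 + 25/3*e12 - 5/6*e13 + 5/9*e23; (-1/2*e23)*r = -5/2 + 1/10*e12 + 1/6*e13 + 1/4*e23.
Sum: -83/30 + 53/6*e12 - 68/75*e13 - 187/36*e23; translating back through the correspondence:
Answer: -83/30 - 187/36*i - 68/75*j + 53/6*k


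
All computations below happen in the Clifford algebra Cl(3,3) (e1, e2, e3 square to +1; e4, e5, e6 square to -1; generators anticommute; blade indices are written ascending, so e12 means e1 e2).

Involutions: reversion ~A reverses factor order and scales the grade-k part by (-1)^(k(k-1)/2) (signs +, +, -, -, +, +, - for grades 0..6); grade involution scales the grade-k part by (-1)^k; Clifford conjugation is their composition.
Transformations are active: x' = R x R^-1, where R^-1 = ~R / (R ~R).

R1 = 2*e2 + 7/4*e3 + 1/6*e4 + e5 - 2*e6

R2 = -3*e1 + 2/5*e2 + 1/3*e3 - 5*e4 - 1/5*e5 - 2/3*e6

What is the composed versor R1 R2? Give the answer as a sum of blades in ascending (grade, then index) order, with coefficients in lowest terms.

Distribute over the terms of R1 (each basis-blade product reordered to ascending indices, repeated generators contracted through their squares):
(2*e2) R2 = 4/5 + 6*e12 + 2/3*e23 - 10*e24 - 2/5*e25 - 4/3*e26
(7/4*e3) R2 = 7/12 + 21/4*e13 - 7/10*e23 - 35/4*e34 - 7/20*e35 - 7/6*e36
(1/6*e4) R2 = 5/6 + 1/2*e14 - 1/15*e24 - 1/18*e34 - 1/30*e45 - 1/9*e46
(e5) R2 = 1/5 + 3*e15 - 2/5*e25 - 1/3*e35 + 5*e45 - 2/3*e56
(-2*e6) R2 = -4/3 - 6*e16 + 4/5*e26 + 2/3*e36 - 10*e46 - 2/5*e56
Summing the partial products and collecting blades:
Answer: 13/12 + 6*e12 + 21/4*e13 + 1/2*e14 + 3*e15 - 6*e16 - 1/30*e23 - 151/15*e24 - 4/5*e25 - 8/15*e26 - 317/36*e34 - 41/60*e35 - 1/2*e36 + 149/30*e45 - 91/9*e46 - 16/15*e56


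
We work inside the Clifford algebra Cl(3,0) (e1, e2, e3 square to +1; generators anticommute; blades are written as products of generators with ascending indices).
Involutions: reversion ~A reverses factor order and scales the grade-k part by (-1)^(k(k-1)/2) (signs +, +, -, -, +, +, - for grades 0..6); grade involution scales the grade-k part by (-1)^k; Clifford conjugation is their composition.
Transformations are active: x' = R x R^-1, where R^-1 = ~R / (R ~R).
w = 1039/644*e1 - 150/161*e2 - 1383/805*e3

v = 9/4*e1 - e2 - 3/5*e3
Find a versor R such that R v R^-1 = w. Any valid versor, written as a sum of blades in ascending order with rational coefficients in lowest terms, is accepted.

Equal squares first: v^2 = w^2 = 2569/400. Then v + w = 622/161*e1 - 311/161*e2 - 1866/805*e3 is a versor taking v to w, provided it is invertible.
Answer: 622/161*e1 - 311/161*e2 - 1866/805*e3


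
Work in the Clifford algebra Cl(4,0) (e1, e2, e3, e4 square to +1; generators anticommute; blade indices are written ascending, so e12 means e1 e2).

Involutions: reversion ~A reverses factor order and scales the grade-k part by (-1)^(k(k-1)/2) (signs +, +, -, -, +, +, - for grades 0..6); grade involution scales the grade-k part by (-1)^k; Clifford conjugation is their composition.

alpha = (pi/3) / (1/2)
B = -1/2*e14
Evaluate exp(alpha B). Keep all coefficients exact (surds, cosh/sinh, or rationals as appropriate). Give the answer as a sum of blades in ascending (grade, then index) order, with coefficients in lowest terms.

B^2 = (-1/2)^2*(e14)^2 = 1/4*(-1) = -1/4 (a basis 2-blade squares to minus the product of its generators' squares).
B^2 = -1/4 — a negative square means the series sums to a rotation: l = 1/2, alpha*l = pi/3, so exp(alpha B) = cos(pi/3) + (sin(pi/3)/(1/2))*B = 1/2 + (sqrt(3))*B.
Answer: 1/2 - sqrt(3)/2*e14
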